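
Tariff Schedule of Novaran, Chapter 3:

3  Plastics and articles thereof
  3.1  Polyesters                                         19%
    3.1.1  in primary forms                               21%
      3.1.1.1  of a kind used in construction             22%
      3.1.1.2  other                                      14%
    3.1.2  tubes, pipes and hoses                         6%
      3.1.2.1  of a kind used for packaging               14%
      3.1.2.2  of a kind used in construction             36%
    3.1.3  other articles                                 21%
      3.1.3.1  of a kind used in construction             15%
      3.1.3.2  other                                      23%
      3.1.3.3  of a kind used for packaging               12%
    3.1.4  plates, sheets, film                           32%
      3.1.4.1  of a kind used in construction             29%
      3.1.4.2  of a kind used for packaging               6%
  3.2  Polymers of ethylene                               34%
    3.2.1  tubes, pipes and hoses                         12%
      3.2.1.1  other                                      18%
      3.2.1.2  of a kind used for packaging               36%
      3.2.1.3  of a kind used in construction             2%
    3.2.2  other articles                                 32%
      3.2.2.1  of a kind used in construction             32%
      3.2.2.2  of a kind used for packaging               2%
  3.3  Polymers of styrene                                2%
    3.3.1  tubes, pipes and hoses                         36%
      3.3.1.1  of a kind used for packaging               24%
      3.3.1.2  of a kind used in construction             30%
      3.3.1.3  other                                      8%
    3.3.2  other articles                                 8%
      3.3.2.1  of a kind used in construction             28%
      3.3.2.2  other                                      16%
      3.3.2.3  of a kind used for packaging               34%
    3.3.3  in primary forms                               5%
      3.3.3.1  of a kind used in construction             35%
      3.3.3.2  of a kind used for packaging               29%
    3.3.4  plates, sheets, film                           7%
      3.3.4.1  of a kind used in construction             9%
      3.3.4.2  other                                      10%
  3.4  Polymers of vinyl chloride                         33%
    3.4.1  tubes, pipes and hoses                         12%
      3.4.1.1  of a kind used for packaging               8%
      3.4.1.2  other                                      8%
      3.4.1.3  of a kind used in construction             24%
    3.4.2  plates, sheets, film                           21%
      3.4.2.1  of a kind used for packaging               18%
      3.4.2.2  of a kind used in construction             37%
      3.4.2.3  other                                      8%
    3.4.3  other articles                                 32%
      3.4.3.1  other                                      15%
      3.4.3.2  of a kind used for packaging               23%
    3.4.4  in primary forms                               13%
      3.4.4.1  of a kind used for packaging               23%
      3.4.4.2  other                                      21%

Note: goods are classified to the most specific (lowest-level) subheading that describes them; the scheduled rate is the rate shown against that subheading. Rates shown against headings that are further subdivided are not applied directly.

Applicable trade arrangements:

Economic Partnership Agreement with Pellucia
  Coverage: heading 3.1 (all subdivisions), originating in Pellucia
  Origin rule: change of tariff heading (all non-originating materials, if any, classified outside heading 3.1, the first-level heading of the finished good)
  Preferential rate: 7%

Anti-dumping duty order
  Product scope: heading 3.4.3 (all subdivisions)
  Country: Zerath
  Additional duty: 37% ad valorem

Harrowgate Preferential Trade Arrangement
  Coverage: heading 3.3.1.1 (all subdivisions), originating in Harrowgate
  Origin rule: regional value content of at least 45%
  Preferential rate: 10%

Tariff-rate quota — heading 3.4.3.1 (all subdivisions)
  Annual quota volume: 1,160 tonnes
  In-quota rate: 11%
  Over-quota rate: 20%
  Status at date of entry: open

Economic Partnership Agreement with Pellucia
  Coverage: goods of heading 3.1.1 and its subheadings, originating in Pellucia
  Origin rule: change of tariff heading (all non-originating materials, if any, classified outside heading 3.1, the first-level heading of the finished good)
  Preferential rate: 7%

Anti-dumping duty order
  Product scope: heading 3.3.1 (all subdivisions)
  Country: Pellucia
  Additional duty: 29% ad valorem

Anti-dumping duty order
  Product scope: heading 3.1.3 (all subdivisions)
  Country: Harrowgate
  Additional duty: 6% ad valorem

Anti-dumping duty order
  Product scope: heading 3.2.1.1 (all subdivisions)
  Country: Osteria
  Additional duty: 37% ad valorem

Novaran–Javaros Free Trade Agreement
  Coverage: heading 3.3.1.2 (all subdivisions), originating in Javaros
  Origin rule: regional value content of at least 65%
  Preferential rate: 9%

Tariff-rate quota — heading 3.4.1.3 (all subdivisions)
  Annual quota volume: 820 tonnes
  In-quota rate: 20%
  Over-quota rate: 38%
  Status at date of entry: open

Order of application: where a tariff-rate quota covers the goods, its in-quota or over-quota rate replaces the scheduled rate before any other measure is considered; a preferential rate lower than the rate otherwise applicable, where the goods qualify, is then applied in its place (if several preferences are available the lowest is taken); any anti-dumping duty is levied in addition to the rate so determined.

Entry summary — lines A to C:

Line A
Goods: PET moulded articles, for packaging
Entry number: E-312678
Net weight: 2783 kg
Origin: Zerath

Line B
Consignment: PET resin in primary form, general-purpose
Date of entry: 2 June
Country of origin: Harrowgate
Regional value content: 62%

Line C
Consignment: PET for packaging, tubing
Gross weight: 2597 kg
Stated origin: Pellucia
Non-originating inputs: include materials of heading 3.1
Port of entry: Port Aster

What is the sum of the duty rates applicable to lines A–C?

40%

Line A: PET → 3.1; moulded articles → 3.1.3; for packaging → 3.1.3.3. Scheduled 12%. No special measure applies. → 12%.
Line B: PET → 3.1; resin in primary form → 3.1.1; general-purpose → 3.1.1.2. Scheduled 14%. Harrowgate agreement on 3.3.1.1: 3.1.1.2 not covered. → 14%.
Line C: PET → 3.1; tubing → 3.1.2; for packaging → 3.1.2.1. Scheduled 14%. Pellucia agreement on 3.1: CTH not met; Pellucia agreement on 3.1.1: 3.1.2.1 not covered. → 14%.
Sum: 12% + 14% + 14% = 40%.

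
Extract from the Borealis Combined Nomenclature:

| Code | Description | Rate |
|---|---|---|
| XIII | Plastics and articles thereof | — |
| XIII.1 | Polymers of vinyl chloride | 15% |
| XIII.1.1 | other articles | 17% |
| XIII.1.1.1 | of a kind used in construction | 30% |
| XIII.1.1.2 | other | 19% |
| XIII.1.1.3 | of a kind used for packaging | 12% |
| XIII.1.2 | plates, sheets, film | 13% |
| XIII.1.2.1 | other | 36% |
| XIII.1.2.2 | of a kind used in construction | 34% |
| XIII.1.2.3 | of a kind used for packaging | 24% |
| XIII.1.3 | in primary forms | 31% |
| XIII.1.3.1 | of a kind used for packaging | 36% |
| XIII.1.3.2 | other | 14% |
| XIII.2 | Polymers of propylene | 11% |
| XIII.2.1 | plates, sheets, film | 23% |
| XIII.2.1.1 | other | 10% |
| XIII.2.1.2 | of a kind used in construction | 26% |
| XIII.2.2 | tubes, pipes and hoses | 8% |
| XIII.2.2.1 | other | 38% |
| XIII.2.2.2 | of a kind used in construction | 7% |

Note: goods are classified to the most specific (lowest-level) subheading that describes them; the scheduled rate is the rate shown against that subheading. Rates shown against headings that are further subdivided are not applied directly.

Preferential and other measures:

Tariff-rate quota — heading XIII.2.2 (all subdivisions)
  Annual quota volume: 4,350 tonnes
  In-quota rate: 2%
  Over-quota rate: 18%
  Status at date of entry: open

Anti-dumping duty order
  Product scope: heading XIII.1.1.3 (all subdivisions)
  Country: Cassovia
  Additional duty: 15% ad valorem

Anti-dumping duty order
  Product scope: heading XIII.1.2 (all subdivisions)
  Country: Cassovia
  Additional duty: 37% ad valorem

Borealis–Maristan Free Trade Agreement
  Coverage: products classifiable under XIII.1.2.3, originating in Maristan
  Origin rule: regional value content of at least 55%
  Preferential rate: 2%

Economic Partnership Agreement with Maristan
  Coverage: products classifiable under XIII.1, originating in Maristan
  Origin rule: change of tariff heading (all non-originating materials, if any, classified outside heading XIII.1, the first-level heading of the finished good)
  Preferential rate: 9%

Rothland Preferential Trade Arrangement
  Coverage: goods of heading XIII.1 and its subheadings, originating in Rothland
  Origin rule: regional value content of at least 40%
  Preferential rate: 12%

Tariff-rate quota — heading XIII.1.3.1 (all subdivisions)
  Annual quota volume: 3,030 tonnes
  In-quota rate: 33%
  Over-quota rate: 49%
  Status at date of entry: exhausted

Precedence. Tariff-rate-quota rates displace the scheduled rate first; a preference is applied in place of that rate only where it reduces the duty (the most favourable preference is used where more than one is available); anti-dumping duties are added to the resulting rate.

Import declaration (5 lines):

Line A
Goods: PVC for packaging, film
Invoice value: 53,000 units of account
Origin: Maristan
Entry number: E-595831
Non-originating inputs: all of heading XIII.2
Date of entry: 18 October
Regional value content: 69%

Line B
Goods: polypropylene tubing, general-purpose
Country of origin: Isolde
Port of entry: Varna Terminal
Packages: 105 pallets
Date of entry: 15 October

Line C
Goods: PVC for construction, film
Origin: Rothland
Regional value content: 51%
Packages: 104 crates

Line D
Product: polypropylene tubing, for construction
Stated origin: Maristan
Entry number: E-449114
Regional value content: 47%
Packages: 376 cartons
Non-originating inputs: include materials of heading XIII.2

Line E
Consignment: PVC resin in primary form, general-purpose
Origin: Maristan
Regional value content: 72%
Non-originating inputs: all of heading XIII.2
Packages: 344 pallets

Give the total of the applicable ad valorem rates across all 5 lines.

Line A: PVC → XIII.1; film → XIII.1.2; for packaging → XIII.1.2.3. Scheduled 24%. Maristan agreement on XIII.1.2.3: RVC ≥ 55% → 2% available; Maristan agreement on XIII.1: CTH met → 9% available; preferential 2%. → 2%.
Line B: polypropylene → XIII.2; tubing → XIII.2.2; general-purpose → XIII.2.2.1. Scheduled 38%. quota on XIII.2.2 open → in-quota 2%. → 2%.
Line C: PVC → XIII.1; film → XIII.1.2; for construction → XIII.1.2.2. Scheduled 34%. Rothland agreement on XIII.1: RVC ≥ 40% → 12% available; preferential 12%. → 12%.
Line D: polypropylene → XIII.2; tubing → XIII.2.2; for construction → XIII.2.2.2. Scheduled 7%. quota on XIII.2.2 open → in-quota 2%; Maristan agreement on XIII.1.2.3: XIII.2.2.2 not covered; Maristan agreement on XIII.1: XIII.2.2.2 not covered. → 2%.
Line E: PVC → XIII.1; resin in primary form → XIII.1.3; general-purpose → XIII.1.3.2. Scheduled 14%. Maristan agreement on XIII.1.2.3: XIII.1.3.2 not covered; Maristan agreement on XIII.1: CTH met → 9% available; preferential 9%. → 9%.
Sum: 2% + 2% + 12% + 2% + 9% = 27%.

27%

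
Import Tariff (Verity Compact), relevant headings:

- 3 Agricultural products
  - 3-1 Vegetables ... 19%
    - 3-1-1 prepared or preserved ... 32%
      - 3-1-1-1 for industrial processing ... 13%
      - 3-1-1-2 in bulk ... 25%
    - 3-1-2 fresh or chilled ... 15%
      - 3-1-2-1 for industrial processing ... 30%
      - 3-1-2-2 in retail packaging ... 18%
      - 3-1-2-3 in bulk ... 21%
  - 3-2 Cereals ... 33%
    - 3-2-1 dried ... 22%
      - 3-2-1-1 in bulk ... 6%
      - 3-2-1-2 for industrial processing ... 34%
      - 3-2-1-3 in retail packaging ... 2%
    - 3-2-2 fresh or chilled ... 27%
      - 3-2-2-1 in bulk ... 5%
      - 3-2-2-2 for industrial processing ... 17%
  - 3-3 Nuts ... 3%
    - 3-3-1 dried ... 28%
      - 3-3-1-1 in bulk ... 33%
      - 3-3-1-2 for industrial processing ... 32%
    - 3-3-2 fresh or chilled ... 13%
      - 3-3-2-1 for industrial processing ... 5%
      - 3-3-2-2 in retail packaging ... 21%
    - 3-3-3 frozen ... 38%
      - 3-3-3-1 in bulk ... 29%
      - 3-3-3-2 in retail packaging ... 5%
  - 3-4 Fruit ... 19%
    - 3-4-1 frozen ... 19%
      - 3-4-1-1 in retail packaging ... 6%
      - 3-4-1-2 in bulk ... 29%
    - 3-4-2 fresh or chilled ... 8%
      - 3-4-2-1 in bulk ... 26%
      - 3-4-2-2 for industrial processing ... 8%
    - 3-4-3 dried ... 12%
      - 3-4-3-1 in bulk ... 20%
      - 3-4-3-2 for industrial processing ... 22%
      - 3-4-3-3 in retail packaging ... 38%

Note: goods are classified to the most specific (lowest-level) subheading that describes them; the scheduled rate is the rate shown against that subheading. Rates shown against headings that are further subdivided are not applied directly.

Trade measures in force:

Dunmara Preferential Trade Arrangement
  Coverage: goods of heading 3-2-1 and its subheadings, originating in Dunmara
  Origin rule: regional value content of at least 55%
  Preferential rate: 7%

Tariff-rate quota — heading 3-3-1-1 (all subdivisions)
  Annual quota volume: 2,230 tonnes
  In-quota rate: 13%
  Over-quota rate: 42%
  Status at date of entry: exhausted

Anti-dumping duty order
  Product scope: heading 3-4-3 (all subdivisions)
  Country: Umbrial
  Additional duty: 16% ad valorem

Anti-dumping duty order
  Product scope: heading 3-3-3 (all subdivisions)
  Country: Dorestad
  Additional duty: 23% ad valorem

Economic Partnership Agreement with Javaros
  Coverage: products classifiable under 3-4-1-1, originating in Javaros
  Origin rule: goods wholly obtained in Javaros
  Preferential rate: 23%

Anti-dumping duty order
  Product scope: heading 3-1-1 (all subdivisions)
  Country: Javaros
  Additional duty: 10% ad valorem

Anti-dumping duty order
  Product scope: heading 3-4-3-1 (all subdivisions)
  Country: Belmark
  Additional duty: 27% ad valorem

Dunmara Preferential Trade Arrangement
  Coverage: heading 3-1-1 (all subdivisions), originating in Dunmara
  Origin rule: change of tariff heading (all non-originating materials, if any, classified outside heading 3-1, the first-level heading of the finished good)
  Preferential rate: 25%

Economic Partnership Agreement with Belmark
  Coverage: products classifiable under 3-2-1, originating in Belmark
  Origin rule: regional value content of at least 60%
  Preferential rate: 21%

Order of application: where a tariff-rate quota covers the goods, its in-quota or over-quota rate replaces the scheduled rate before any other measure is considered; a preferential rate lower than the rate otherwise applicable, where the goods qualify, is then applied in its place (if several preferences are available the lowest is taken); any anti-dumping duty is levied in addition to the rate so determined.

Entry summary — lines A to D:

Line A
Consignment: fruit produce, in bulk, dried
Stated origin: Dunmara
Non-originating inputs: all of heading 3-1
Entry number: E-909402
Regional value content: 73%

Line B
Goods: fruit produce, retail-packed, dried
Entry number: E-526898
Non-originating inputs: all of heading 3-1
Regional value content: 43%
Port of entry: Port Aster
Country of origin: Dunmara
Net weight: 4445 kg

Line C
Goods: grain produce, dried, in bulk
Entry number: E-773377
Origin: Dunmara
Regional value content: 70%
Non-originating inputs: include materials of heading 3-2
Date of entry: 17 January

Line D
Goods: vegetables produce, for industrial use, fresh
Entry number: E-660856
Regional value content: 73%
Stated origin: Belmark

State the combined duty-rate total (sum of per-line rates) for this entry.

94%

Line A: fruit → 3-4; dried → 3-4-3; in bulk → 3-4-3-1. Scheduled 20%. Dunmara agreement on 3-2-1: 3-4-3-1 not covered; Dunmara agreement on 3-1-1: 3-4-3-1 not covered. → 20%.
Line B: fruit → 3-4; dried → 3-4-3; retail-packed → 3-4-3-3. Scheduled 38%. Dunmara agreement on 3-2-1: 3-4-3-3 not covered; Dunmara agreement on 3-1-1: 3-4-3-3 not covered. → 38%.
Line C: grain → 3-2; dried → 3-2-1; in bulk → 3-2-1-1. Scheduled 6%. Dunmara agreement on 3-2-1: RVC ≥ 55% → 7% available; Dunmara agreement on 3-1-1: 3-2-1-1 not covered; preference 7% not lower than 6% → no reduction. → 6%.
Line D: vegetables → 3-1; fresh → 3-1-2; for industrial use → 3-1-2-1. Scheduled 30%. Belmark agreement on 3-2-1: 3-1-2-1 not covered. → 30%.
Sum: 20% + 38% + 6% + 30% = 94%.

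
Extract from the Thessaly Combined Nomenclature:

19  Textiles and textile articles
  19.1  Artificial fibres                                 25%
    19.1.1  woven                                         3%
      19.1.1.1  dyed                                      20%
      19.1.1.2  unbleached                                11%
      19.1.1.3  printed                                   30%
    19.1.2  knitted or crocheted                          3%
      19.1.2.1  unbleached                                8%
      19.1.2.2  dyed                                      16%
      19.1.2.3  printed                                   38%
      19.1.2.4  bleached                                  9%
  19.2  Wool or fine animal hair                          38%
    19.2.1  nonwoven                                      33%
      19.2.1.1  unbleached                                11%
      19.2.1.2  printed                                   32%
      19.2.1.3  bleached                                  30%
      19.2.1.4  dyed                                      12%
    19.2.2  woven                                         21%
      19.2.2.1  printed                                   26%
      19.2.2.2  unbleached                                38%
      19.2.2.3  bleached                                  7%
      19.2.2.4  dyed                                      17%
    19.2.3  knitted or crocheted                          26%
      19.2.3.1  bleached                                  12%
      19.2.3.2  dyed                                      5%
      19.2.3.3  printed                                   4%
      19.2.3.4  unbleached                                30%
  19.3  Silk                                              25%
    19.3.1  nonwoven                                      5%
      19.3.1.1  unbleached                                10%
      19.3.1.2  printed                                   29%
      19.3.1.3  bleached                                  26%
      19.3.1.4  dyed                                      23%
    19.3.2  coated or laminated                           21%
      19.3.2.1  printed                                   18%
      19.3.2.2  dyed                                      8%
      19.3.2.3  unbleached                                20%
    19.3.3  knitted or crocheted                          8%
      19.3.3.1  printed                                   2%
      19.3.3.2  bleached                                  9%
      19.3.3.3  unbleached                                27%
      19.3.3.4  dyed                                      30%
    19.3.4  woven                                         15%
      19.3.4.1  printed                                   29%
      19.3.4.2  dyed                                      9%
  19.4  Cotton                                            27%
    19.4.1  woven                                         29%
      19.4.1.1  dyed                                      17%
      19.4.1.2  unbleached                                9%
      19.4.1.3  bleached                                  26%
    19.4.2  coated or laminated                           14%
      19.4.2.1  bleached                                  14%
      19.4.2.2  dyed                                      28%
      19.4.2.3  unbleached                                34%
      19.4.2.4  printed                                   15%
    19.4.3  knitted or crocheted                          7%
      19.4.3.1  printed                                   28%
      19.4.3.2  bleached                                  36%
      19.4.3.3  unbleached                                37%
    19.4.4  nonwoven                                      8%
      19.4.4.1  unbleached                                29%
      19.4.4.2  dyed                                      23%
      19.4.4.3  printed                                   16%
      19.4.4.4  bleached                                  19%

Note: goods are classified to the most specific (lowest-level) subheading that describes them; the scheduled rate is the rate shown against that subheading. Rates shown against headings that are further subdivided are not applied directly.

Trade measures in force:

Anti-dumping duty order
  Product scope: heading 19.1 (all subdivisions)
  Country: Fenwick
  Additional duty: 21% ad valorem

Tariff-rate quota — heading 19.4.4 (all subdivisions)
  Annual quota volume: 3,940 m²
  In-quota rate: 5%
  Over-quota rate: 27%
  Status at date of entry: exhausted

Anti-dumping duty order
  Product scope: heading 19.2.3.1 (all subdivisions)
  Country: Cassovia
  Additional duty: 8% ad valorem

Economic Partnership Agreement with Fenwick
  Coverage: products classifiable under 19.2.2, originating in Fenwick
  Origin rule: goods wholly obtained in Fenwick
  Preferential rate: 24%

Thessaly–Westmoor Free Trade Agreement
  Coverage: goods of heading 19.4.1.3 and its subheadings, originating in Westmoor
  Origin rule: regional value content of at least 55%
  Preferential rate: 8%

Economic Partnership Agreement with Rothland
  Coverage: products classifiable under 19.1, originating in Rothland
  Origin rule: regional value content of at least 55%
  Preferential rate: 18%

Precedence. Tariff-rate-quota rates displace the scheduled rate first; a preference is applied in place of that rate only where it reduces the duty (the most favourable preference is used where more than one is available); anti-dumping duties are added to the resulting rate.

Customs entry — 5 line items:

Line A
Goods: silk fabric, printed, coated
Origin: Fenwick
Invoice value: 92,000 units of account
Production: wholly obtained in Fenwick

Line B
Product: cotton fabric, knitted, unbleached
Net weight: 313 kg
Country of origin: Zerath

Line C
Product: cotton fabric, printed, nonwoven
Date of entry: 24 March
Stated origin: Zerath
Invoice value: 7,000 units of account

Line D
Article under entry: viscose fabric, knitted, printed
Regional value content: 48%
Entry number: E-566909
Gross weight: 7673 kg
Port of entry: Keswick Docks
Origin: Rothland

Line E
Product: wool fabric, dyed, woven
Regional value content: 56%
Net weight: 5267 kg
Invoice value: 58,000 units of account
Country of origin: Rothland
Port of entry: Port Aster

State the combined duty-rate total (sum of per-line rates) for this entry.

137%

Line A: silk → 19.3; coated → 19.3.2; printed → 19.3.2.1. Scheduled 18%. Fenwick agreement on 19.2.2: 19.3.2.1 not covered. → 18%.
Line B: cotton → 19.4; knitted → 19.4.3; unbleached → 19.4.3.3. Scheduled 37%. No special measure applies. → 37%.
Line C: cotton → 19.4; nonwoven → 19.4.4; printed → 19.4.4.3. Scheduled 16%. quota on 19.4.4 exhausted → over-quota 27%. → 27%.
Line D: viscose → 19.1; knitted → 19.1.2; printed → 19.1.2.3. Scheduled 38%. Rothland agreement on 19.1: RVC < 55%. → 38%.
Line E: wool → 19.2; woven → 19.2.2; dyed → 19.2.2.4. Scheduled 17%. Rothland agreement on 19.1: 19.2.2.4 not covered. → 17%.
Sum: 18% + 37% + 27% + 38% + 17% = 137%.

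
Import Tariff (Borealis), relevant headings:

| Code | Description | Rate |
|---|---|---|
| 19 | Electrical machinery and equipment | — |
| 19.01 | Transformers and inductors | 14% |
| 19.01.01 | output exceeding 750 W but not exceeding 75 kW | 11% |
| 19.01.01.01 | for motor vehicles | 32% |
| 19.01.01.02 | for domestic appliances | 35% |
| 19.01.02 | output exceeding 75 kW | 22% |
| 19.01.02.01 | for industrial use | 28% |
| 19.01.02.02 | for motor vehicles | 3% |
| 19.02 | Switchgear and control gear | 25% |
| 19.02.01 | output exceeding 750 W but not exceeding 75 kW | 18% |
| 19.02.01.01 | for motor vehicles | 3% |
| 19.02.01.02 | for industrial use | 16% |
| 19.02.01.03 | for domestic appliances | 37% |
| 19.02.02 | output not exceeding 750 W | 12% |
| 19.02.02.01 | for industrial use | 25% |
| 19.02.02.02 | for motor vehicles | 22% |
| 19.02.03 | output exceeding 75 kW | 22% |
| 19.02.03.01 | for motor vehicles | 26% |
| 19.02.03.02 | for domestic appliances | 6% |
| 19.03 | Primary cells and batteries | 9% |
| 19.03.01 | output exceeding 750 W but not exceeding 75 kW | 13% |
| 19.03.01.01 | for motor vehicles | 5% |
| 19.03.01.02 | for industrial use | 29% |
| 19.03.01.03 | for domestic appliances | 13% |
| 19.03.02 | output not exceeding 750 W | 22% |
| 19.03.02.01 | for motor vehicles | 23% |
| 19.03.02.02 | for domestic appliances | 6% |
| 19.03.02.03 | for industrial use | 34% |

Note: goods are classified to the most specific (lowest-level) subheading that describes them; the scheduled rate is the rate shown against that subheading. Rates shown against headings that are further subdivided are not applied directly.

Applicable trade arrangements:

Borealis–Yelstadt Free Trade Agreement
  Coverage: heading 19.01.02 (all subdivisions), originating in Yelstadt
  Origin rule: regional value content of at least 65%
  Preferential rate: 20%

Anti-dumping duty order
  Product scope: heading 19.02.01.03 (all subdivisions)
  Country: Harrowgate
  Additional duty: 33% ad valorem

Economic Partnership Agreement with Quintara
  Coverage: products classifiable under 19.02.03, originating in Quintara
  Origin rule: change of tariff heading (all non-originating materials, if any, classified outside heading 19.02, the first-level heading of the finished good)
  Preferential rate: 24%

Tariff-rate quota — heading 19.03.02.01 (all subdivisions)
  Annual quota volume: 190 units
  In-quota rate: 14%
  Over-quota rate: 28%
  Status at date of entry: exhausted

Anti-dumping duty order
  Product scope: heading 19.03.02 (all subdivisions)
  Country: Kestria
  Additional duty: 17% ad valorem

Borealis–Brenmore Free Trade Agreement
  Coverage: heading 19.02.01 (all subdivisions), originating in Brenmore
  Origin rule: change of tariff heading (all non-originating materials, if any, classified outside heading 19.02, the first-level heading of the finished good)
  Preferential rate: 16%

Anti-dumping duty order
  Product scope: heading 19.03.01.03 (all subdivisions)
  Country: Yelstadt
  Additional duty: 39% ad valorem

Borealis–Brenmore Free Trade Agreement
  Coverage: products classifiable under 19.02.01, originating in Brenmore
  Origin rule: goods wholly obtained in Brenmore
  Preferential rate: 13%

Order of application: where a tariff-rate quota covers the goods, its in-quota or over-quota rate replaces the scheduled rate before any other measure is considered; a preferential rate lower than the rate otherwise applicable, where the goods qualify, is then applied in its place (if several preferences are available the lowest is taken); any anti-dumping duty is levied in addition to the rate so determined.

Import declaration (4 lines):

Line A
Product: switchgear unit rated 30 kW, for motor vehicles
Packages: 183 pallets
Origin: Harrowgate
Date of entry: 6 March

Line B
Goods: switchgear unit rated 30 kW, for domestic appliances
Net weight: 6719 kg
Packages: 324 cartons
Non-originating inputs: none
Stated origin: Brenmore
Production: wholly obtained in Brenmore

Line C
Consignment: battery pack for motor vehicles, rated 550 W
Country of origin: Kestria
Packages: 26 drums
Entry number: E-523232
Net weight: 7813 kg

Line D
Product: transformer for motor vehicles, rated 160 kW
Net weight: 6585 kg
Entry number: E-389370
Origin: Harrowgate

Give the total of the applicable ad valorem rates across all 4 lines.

Line A: switchgear unit → 19.02; rated 30 kW → 19.02.01; for motor vehicles → 19.02.01.01. Scheduled 3%. No special measure applies. → 3%.
Line B: switchgear unit → 19.02; rated 30 kW → 19.02.01; for domestic appliances → 19.02.01.03. Scheduled 37%. Brenmore agreement on 19.02.01: CTH met → 16% available; Brenmore agreement on 19.02.01: wholly obtained → 13% available; preferential 13%. → 13%.
Line C: battery pack → 19.03; rated 550 W → 19.03.02; for motor vehicles → 19.03.02.01. Scheduled 23%. quota on 19.03.02.01 exhausted → over-quota 28%; anti-dumping (Kestria, 19.03.02): +17%; total 28% + 17% = 45%. → 45%.
Line D: transformer → 19.01; rated 160 kW → 19.01.02; for motor vehicles → 19.01.02.02. Scheduled 3%. No special measure applies. → 3%.
Sum: 3% + 13% + 45% + 3% = 64%.

64%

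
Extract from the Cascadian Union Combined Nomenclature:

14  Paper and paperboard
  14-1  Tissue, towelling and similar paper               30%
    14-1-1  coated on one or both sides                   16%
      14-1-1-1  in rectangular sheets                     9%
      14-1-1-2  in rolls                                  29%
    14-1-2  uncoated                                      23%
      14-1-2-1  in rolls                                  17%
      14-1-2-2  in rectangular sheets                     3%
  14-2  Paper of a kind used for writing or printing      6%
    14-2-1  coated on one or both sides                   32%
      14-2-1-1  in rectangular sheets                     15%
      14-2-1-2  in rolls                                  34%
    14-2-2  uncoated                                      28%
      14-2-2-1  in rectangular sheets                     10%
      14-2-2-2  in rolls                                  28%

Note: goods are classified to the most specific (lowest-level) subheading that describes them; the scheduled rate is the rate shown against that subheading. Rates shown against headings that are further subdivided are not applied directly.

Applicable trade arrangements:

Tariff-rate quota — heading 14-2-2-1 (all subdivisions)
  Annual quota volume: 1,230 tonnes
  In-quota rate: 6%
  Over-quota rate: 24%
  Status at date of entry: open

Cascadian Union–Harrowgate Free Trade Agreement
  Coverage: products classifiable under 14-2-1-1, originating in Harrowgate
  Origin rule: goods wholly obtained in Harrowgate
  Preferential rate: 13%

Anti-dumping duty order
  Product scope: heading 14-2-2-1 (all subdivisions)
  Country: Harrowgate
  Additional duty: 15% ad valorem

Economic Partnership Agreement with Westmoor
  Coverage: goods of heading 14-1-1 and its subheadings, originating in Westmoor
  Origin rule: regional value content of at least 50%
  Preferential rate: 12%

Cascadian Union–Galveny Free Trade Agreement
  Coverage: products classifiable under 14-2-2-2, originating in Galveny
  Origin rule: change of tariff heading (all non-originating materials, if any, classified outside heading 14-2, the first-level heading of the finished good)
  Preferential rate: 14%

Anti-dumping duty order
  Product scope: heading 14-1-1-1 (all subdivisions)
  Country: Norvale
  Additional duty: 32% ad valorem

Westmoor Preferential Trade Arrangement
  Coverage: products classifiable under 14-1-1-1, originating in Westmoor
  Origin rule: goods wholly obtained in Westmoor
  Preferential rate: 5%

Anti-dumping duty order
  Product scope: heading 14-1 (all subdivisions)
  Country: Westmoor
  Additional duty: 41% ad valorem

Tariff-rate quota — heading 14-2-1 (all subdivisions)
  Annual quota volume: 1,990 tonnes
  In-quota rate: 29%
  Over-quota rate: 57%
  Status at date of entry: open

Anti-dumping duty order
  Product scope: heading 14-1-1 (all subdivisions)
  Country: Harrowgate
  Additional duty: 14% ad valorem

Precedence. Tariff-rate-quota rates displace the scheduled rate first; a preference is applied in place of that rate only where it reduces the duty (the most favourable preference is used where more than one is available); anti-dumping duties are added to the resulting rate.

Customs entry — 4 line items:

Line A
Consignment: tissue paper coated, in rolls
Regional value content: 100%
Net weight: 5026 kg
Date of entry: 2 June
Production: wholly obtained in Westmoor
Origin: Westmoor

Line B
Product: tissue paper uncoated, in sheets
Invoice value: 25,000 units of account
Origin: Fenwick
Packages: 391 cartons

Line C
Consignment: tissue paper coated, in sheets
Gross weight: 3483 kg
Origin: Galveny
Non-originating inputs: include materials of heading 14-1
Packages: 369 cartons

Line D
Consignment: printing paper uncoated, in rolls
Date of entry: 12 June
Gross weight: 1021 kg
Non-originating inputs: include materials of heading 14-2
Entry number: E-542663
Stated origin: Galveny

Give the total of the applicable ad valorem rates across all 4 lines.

93%

Line A: tissue paper → 14-1; coated → 14-1-1; in rolls → 14-1-1-2. Scheduled 29%. Westmoor agreement on 14-1-1: RVC ≥ 50% → 12% available; Westmoor agreement on 14-1-1-1: 14-1-1-2 not covered; preferential 12%; anti-dumping (Westmoor, 14-1): +41%; total 12% + 41% = 53%. → 53%.
Line B: tissue paper → 14-1; uncoated → 14-1-2; in sheets → 14-1-2-2. Scheduled 3%. No special measure applies. → 3%.
Line C: tissue paper → 14-1; coated → 14-1-1; in sheets → 14-1-1-1. Scheduled 9%. Galveny agreement on 14-2-2-2: 14-1-1-1 not covered. → 9%.
Line D: printing paper → 14-2; uncoated → 14-2-2; in rolls → 14-2-2-2. Scheduled 28%. Galveny agreement on 14-2-2-2: CTH not met. → 28%.
Sum: 53% + 3% + 9% + 28% = 93%.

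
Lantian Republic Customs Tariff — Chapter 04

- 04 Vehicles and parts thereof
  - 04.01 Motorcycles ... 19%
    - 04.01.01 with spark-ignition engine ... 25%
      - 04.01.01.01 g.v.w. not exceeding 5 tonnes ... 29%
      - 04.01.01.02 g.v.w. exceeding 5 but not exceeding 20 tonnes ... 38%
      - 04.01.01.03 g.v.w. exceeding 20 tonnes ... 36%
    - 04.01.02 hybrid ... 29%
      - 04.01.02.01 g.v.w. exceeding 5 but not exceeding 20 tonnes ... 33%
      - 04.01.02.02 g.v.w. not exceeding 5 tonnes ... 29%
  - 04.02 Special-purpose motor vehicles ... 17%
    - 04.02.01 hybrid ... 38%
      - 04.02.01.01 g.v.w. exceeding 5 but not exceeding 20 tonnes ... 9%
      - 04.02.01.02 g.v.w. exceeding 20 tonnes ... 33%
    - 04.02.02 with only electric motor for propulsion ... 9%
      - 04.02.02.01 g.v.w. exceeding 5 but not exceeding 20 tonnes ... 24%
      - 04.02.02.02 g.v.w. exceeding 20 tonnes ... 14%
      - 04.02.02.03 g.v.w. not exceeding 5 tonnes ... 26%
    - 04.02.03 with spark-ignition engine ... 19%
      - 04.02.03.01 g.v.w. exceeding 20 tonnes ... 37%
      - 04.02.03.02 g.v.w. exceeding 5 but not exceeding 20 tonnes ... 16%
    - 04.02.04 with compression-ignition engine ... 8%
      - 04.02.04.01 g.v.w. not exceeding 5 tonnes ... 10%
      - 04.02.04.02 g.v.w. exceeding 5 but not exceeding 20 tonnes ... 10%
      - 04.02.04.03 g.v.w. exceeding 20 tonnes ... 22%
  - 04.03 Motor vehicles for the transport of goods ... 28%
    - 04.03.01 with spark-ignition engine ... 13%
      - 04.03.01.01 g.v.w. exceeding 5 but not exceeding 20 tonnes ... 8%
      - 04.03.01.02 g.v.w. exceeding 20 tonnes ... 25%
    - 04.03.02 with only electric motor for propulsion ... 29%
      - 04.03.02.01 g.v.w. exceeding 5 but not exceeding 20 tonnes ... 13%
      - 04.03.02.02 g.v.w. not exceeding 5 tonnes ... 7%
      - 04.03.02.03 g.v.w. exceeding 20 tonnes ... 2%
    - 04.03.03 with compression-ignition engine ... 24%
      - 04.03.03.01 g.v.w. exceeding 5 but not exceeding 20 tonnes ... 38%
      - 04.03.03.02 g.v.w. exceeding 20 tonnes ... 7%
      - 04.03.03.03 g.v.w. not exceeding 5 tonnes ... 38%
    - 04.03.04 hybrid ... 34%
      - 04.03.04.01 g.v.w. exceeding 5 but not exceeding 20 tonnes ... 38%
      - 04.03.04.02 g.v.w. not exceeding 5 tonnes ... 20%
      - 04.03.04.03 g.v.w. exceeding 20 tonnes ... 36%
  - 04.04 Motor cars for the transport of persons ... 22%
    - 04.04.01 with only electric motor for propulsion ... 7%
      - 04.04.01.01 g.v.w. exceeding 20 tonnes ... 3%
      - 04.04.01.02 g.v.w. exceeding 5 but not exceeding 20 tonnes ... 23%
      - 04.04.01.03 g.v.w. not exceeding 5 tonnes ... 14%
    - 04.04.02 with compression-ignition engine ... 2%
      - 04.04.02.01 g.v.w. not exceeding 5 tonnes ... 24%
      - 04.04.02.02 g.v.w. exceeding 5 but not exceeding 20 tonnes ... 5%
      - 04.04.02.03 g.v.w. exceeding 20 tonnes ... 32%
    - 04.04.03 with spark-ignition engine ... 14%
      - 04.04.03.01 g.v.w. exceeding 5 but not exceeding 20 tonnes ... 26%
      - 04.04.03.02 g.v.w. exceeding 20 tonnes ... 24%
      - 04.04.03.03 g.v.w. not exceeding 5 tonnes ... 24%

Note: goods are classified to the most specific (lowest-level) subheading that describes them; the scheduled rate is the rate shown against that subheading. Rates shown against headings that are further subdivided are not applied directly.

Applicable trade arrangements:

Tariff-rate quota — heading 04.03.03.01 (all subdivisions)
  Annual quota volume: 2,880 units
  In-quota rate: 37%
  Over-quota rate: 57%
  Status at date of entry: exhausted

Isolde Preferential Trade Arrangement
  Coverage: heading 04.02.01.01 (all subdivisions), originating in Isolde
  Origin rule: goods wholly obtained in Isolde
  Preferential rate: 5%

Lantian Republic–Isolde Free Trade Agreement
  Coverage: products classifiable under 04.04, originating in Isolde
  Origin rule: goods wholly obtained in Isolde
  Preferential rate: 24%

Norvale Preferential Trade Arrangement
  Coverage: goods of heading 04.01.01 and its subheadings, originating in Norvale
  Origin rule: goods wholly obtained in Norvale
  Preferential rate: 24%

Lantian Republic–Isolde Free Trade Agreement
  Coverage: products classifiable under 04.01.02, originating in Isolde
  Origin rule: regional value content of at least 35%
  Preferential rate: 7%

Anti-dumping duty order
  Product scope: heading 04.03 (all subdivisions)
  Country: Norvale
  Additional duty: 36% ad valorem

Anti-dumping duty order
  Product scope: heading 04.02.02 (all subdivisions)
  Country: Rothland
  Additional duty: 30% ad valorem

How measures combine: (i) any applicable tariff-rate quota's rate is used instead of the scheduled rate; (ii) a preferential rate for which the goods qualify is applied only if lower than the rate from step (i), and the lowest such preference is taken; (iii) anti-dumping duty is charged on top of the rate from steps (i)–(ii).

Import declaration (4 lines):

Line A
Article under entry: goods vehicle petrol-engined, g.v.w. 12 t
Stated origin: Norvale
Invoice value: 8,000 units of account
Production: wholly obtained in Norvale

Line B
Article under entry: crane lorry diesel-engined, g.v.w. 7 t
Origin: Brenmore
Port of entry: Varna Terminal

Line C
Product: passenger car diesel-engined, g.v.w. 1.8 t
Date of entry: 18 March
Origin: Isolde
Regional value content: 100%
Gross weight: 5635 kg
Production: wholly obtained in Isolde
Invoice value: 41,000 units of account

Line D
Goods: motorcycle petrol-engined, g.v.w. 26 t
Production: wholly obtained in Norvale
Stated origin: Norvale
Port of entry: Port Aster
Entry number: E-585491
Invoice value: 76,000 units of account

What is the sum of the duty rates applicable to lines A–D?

Line A: goods vehicle → 04.03; petrol-engined → 04.03.01; g.v.w. 12 t → 04.03.01.01. Scheduled 8%. Norvale agreement on 04.01.01: 04.03.01.01 not covered; anti-dumping (Norvale, 04.03): +36%; total 8% + 36% = 44%. → 44%.
Line B: crane lorry → 04.02; diesel-engined → 04.02.04; g.v.w. 7 t → 04.02.04.02. Scheduled 10%. No special measure applies. → 10%.
Line C: passenger car → 04.04; diesel-engined → 04.04.02; g.v.w. 1.8 t → 04.04.02.01. Scheduled 24%. Isolde agreement on 04.02.01.01: 04.04.02.01 not covered; Isolde agreement on 04.04: wholly obtained → 24% available; Isolde agreement on 04.01.02: 04.04.02.01 not covered; preference 24% not lower than 24% → no reduction. → 24%.
Line D: motorcycle → 04.01; petrol-engined → 04.01.01; g.v.w. 26 t → 04.01.01.03. Scheduled 36%. Norvale agreement on 04.01.01: wholly obtained → 24% available; preferential 24%. → 24%.
Sum: 44% + 10% + 24% + 24% = 102%.

102%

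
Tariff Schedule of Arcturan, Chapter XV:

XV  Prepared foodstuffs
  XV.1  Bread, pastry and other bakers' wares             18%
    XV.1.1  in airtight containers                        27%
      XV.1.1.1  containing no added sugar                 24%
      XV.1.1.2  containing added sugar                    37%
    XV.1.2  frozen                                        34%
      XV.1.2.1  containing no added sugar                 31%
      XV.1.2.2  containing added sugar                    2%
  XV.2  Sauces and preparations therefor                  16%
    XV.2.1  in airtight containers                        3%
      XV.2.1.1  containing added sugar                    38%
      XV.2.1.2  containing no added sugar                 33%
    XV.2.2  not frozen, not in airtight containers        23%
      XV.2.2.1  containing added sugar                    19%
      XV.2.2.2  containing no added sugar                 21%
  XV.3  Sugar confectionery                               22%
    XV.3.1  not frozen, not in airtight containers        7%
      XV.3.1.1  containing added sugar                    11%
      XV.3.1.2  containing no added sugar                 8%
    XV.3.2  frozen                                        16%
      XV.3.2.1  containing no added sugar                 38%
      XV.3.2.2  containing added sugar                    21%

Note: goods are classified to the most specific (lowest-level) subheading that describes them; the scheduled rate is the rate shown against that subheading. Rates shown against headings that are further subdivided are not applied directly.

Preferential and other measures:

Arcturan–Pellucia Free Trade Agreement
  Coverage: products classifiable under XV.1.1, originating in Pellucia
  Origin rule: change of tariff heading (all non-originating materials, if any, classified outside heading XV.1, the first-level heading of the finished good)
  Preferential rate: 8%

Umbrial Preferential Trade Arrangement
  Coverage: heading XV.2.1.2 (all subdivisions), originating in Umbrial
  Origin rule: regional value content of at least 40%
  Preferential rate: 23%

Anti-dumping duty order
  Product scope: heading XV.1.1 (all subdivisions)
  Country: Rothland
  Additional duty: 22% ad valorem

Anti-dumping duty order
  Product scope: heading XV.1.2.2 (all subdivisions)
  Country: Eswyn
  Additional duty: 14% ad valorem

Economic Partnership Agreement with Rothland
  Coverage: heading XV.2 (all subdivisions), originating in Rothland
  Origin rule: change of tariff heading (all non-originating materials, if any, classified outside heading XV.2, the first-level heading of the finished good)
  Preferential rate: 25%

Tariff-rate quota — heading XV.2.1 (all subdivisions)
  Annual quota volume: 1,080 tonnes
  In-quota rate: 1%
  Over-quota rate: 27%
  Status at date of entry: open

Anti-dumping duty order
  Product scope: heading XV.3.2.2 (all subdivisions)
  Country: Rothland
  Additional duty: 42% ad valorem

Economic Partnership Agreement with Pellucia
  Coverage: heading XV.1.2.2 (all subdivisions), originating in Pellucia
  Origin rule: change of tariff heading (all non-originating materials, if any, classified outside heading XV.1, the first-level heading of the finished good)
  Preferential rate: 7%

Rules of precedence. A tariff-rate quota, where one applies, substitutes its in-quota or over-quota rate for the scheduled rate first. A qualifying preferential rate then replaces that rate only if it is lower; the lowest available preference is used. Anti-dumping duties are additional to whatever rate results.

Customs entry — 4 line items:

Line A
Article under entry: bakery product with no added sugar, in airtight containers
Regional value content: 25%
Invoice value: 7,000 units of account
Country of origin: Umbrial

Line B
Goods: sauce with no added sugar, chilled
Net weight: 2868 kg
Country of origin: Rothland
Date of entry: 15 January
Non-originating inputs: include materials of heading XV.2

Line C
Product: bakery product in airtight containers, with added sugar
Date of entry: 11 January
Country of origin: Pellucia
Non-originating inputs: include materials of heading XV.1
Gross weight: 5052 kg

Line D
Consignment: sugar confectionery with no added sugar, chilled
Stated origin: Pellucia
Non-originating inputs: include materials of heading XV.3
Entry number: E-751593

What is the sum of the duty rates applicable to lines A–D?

90%

Line A: bakery product → XV.1; in airtight containers → XV.1.1; with no added sugar → XV.1.1.1. Scheduled 24%. Umbrial agreement on XV.2.1.2: XV.1.1.1 not covered. → 24%.
Line B: sauce → XV.2; chilled → XV.2.2; with no added sugar → XV.2.2.2. Scheduled 21%. Rothland agreement on XV.2: CTH not met. → 21%.
Line C: bakery product → XV.1; in airtight containers → XV.1.1; with added sugar → XV.1.1.2. Scheduled 37%. Pellucia agreement on XV.1.1: CTH not met; Pellucia agreement on XV.1.2.2: XV.1.1.2 not covered. → 37%.
Line D: sugar confectionery → XV.3; chilled → XV.3.1; with no added sugar → XV.3.1.2. Scheduled 8%. Pellucia agreement on XV.1.1: XV.3.1.2 not covered; Pellucia agreement on XV.1.2.2: XV.3.1.2 not covered. → 8%.
Sum: 24% + 21% + 37% + 8% = 90%.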